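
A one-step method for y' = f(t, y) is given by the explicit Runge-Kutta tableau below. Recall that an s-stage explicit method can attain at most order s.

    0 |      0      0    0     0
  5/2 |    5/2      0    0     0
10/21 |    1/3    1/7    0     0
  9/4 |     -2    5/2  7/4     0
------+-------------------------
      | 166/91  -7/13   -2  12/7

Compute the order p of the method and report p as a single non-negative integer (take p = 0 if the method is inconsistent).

b = (166/91, -7/13, -2, 12/7)
c = (0, 5/2, 10/21, 9/4)
Ac = (0, 0, 5/14, 85/12)
Σ b_i: 166/91·1 + (-7/13)·1 + (-2)·1 + 12/7·1 = 1 ✓
b·c: (-7/13)·5/2 + (-2)·10/21 + 12/7·9/4 = 851/546 ≠ 1/2 ⇒ order 1.

1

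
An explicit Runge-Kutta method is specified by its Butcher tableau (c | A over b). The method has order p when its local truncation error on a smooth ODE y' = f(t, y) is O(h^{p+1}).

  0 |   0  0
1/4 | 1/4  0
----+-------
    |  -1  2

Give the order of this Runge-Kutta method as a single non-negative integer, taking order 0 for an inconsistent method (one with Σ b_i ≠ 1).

2

b = (-1, 2)
c = (0, 1/4)
Σ b_i: (-1)·1 + 2·1 = 1 ✓
b·c: 2·1/4 = 1/2 ✓; 2 stages ⇒ order 2.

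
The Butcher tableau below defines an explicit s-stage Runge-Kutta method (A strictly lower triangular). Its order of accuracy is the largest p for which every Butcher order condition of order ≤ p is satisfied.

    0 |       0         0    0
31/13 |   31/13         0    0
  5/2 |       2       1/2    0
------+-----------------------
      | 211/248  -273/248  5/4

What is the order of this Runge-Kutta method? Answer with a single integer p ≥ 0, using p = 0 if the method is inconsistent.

b = (211/248, -273/248, 5/4)
c = (0, 31/13, 5/2)
Ac = (0, 0, 31/26)
Σ b_i: 211/248·1 + (-273/248)·1 + 5/4·1 = 1 ✓
b·c: (-273/248)·31/13 + 5/4·5/2 = 1/2 ✓
b·c²: (-273/248)·961/169 + 5/4·25/4 = 323/208 ≠ 1/3 ⇒ order 2.
b·Ac: 5/4·31/26 = 155/104 ≠ 1/6

2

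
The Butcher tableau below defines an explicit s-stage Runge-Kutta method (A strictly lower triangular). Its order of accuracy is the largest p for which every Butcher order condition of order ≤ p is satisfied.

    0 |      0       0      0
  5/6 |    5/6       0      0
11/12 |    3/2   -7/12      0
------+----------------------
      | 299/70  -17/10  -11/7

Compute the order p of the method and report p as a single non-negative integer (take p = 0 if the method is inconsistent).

b = (299/70, -17/10, -11/7)
c = (0, 5/6, 11/12)
Ac = (0, 0, -35/72)
Σ b_i: 299/70·1 + (-17/10)·1 + (-11/7)·1 = 1 ✓
b·c: (-17/10)·5/6 + (-11/7)·11/12 = -20/7 ≠ 1/2 ⇒ order 1.

1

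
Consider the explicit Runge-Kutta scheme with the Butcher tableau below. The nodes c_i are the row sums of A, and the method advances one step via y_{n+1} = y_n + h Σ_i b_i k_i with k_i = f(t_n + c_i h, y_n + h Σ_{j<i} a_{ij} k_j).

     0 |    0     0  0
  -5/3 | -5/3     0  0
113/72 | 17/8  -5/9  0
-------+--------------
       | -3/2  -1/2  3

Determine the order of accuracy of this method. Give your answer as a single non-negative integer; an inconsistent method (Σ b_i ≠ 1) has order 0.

1

b = (-3/2, -1/2, 3)
c = (0, -5/3, 113/72)
Ac = (0, 0, 25/27)
Σ b_i: (-3/2)·1 + (-1/2)·1 + 3·1 = 1 ✓
b·c: (-1/2)·(-5/3) + 3·113/72 = 133/24 ≠ 1/2 ⇒ order 1.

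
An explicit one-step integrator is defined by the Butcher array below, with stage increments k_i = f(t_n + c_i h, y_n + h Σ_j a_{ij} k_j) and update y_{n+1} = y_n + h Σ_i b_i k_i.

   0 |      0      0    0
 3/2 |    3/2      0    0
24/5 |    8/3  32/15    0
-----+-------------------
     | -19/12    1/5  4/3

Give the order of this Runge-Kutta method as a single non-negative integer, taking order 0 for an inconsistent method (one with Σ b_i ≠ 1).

b = (-19/12, 1/5, 4/3)
c = (0, 3/2, 24/5)
Ac = (0, 0, 16/5)
Σ b_i: (-19/12)·1 + 1/5·1 + 4/3·1 = -1/20 ≠ 1 ⇒ order 0.

0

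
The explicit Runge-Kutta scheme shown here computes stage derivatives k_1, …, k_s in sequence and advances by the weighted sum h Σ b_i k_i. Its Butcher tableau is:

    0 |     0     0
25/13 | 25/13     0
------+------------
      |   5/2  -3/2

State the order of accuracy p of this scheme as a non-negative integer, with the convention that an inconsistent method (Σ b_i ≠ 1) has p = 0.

b = (5/2, -3/2)
c = (0, 25/13)
Σ b_i: 5/2·1 + (-3/2)·1 = 1 ✓
b·c: (-3/2)·25/13 = -75/26 ≠ 1/2 ⇒ order 1.

1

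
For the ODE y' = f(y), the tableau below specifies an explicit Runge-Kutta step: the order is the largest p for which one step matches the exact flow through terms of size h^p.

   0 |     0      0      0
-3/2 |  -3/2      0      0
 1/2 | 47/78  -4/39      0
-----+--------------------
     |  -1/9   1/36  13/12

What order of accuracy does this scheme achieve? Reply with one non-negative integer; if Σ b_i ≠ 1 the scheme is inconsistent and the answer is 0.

b = (-1/9, 1/36, 13/12)
c = (0, -3/2, 1/2)
Ac = (0, 0, 2/13)
Σ b_i: (-1/9)·1 + 1/36·1 + 13/12·1 = 1 ✓
b·c: 1/36·(-3/2) + 13/12·1/2 = 1/2 ✓
b·c²: 1/36·9/4 + 13/12·1/4 = 1/3 ✓
b·Ac: 13/12·2/13 = 1/6 ✓; 3 stages ⇒ order 3.

3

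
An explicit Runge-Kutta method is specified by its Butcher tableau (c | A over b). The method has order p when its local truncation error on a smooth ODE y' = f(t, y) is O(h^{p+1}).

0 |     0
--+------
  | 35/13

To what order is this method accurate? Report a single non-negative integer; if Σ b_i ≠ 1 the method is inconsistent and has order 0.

b = (35/13)
c = (0)
Σ b_i: 35/13·1 = 35/13 ≠ 1 ⇒ order 0.

0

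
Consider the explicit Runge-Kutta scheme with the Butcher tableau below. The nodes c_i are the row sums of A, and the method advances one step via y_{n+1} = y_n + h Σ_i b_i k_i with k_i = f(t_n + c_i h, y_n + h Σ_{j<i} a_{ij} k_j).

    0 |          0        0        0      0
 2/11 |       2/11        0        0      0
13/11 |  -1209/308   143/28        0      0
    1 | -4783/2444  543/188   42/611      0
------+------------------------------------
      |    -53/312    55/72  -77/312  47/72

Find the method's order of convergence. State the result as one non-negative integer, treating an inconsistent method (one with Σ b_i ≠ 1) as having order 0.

b = (-53/312, 55/72, -77/312, 47/72)
c = (0, 2/11, 13/11, 1)
Ac = (0, 0, 13/14, 57/94)
Σ b_i: (-53/312)·1 + 55/72·1 + (-77/312)·1 + 47/72·1 = 1 ✓
b·c: 55/72·2/11 + (-77/312)·13/11 + 47/72·1 = 1/2 ✓
b·c²: 55/72·4/121 + (-77/312)·169/121 + 47/72·1 = 1/3 ✓
b·Ac: (-77/312)·13/14 + 47/72·57/94 = 1/6 ✓
b·c³: 55/72·8/1331 + (-77/312)·2197/1331 + 47/72·1 = 1/4 ✓
b·(c∘Ac): (-77/312)·169/154 + 47/72·57/94 = 1/8 ✓
b·Ac²: (-77/312)·13/77 + 47/72·9/47 = 1/12 ✓
b·A²c: 47/72·3/47 = 1/24 ✓; 4 stages ⇒ order 4.

4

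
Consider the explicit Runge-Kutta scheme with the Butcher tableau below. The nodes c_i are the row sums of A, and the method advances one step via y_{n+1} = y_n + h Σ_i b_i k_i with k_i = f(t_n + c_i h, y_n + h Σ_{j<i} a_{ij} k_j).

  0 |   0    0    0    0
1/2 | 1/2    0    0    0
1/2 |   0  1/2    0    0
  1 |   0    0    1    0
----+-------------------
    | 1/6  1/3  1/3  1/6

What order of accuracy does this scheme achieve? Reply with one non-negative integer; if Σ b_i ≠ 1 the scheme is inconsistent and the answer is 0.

4

b = (1/6, 1/3, 1/3, 1/6)
c = (0, 1/2, 1/2, 1)
Ac = (0, 0, 1/4, 1/2)
Σ b_i: 1/6·1 + 1/3·1 + 1/3·1 + 1/6·1 = 1 ✓
b·c: 1/3·1/2 + 1/3·1/2 + 1/6·1 = 1/2 ✓
b·c²: 1/3·1/4 + 1/3·1/4 + 1/6·1 = 1/3 ✓
b·Ac: 1/3·1/4 + 1/6·1/2 = 1/6 ✓
b·c³: 1/3·1/8 + 1/3·1/8 + 1/6·1 = 1/4 ✓
b·(c∘Ac): 1/3·1/8 + 1/6·1/2 = 1/8 ✓
b·Ac²: 1/3·1/8 + 1/6·1/4 = 1/12 ✓
b·A²c: 1/6·1/4 = 1/24 ✓; 4 stages ⇒ order 4.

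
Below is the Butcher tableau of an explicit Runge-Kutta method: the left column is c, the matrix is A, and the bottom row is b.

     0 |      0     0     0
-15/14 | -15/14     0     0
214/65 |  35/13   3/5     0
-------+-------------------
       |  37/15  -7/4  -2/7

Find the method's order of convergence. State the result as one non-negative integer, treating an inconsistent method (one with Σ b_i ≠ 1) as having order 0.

b = (37/15, -7/4, -2/7)
c = (0, -15/14, 214/65)
Ac = (0, 0, -9/14)
Σ b_i: 37/15·1 + (-7/4)·1 + (-2/7)·1 = 181/420 ≠ 1 ⇒ order 0.

0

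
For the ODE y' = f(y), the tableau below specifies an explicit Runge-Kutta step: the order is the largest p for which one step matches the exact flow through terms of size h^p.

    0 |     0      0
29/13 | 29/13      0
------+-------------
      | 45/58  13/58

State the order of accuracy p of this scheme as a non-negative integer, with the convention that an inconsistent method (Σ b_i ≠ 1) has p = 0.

b = (45/58, 13/58)
c = (0, 29/13)
Σ b_i: 45/58·1 + 13/58·1 = 1 ✓
b·c: 13/58·29/13 = 1/2 ✓; 2 stages ⇒ order 2.

2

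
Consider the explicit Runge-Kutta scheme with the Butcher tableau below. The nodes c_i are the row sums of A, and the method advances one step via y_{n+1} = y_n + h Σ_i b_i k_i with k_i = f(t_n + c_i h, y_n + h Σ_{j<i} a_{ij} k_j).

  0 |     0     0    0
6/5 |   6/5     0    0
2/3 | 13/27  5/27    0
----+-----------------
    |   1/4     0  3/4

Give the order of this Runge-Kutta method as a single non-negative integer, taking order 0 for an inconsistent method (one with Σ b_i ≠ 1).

b = (1/4, 0, 3/4)
c = (0, 6/5, 2/3)
Ac = (0, 0, 2/9)
Σ b_i: 1/4·1 + 3/4·1 = 1 ✓
b·c: 3/4·2/3 = 1/2 ✓
b·c²: 3/4·4/9 = 1/3 ✓
b·Ac: 3/4·2/9 = 1/6 ✓; 3 stages ⇒ order 3.

3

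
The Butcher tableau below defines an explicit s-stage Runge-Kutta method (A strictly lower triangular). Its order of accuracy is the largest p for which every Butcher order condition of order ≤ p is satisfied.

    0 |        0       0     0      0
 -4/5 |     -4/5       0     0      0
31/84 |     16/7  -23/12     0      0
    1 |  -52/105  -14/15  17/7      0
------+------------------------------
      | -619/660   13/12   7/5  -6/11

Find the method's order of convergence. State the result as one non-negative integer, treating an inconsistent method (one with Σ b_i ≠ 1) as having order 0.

b = (-619/660, 13/12, 7/5, -6/11)
c = (0, -4/5, 31/84, 1)
Ac = (0, 0, 23/15, 24151/14700)
Σ b_i: (-619/660)·1 + 13/12·1 + 7/5·1 + (-6/11)·1 = 1 ✓
b·c: 13/12·(-4/5) + 7/5·31/84 + (-6/11)·1 = -197/220 ≠ 1/2 ⇒ order 1.

1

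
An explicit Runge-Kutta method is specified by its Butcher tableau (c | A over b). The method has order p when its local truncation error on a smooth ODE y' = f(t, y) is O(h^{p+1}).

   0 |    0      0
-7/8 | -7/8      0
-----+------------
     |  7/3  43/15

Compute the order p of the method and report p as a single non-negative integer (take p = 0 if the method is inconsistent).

0

b = (7/3, 43/15)
c = (0, -7/8)
Σ b_i: 7/3·1 + 43/15·1 = 26/5 ≠ 1 ⇒ order 0.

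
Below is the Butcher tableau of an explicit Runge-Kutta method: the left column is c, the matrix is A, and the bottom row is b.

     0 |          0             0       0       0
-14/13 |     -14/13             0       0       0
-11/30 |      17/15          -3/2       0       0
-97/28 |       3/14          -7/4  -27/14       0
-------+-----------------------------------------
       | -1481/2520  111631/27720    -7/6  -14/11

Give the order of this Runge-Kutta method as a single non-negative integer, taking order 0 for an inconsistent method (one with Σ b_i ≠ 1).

2

b = (-1481/2520, 111631/27720, -7/6, -14/11)
c = (0, -14/13, -11/30, -97/28)
Ac = (0, 0, 21/13, 4717/1820)
Σ b_i: (-1481/2520)·1 + 111631/27720·1 + (-7/6)·1 + (-14/11)·1 = 1 ✓
b·c: 111631/27720·(-14/13) + (-7/6)·(-11/30) + (-14/11)·(-97/28) = 1/2 ✓
b·c²: 111631/27720·196/169 + (-7/6)·121/900 + (-14/11)·9409/784 = -2643911/245700 ≠ 1/3 ⇒ order 2.
b·Ac: (-7/6)·21/13 + (-14/11)·4717/1820 = -3706/715 ≠ 1/6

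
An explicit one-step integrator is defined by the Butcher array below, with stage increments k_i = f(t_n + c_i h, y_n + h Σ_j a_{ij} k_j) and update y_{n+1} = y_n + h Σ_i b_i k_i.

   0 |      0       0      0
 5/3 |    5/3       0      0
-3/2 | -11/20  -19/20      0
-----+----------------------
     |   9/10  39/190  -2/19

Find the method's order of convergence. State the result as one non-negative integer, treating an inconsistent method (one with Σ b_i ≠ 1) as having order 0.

b = (9/10, 39/190, -2/19)
c = (0, 5/3, -3/2)
Ac = (0, 0, -19/12)
Σ b_i: 9/10·1 + 39/190·1 + (-2/19)·1 = 1 ✓
b·c: 39/190·5/3 + (-2/19)·(-3/2) = 1/2 ✓
b·c²: 39/190·25/9 + (-2/19)·9/4 = 1/3 ✓
b·Ac: (-2/19)·(-19/12) = 1/6 ✓; 3 stages ⇒ order 3.

3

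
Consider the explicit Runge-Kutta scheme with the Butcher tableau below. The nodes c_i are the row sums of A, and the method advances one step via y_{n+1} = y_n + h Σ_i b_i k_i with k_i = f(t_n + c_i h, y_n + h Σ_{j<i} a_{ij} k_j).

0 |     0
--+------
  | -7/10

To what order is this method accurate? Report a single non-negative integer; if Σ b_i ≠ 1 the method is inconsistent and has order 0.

0

b = (-7/10)
c = (0)
Σ b_i: (-7/10)·1 = -7/10 ≠ 1 ⇒ order 0.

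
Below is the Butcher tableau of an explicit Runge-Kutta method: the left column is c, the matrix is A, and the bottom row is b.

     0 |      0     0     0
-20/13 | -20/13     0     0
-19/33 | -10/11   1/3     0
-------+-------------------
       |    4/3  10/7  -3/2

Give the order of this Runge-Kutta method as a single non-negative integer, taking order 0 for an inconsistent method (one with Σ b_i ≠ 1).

0

b = (4/3, 10/7, -3/2)
c = (0, -20/13, -19/33)
Ac = (0, 0, -20/39)
Σ b_i: 4/3·1 + 10/7·1 + (-3/2)·1 = 53/42 ≠ 1 ⇒ order 0.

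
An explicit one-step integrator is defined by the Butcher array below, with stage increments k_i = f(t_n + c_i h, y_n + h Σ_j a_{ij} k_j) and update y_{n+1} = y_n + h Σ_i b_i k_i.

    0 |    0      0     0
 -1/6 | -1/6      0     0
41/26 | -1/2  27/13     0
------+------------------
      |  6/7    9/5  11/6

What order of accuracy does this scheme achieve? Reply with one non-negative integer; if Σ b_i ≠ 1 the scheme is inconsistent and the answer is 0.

b = (6/7, 9/5, 11/6)
c = (0, -1/6, 41/26)
Ac = (0, 0, -9/26)
Σ b_i: 6/7·1 + 9/5·1 + 11/6·1 = 943/210 ≠ 1 ⇒ order 0.

0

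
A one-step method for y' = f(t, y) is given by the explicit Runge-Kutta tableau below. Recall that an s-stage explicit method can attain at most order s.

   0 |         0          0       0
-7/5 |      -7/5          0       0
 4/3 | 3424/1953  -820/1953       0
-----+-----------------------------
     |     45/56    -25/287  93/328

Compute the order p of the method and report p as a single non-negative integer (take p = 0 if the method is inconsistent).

3

b = (45/56, -25/287, 93/328)
c = (0, -7/5, 4/3)
Ac = (0, 0, 164/279)
Σ b_i: 45/56·1 + (-25/287)·1 + 93/328·1 = 1 ✓
b·c: (-25/287)·(-7/5) + 93/328·4/3 = 1/2 ✓
b·c²: (-25/287)·49/25 + 93/328·16/9 = 1/3 ✓
b·Ac: 93/328·164/279 = 1/6 ✓; 3 stages ⇒ order 3.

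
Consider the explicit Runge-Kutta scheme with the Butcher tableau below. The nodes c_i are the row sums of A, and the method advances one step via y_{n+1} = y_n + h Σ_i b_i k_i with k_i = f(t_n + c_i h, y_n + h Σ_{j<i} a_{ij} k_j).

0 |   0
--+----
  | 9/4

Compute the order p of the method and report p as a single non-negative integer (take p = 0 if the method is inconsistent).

b = (9/4)
c = (0)
Σ b_i: 9/4·1 = 9/4 ≠ 1 ⇒ order 0.

0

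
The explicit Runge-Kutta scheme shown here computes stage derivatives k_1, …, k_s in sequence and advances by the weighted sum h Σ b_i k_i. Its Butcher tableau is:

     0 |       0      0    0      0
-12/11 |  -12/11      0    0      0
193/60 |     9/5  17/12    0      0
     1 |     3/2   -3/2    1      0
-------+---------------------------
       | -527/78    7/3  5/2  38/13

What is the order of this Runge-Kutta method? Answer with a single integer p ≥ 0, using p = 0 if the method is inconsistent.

1

b = (-527/78, 7/3, 5/2, 38/13)
c = (0, -12/11, 193/60, 1)
Ac = (0, 0, -17/11, 3203/660)
Σ b_i: (-527/78)·1 + 7/3·1 + 5/2·1 + 38/13·1 = 1 ✓
b·c: 7/3·(-12/11) + 5/2·193/60 + 38/13·1 = 28895/3432 ≠ 1/2 ⇒ order 1.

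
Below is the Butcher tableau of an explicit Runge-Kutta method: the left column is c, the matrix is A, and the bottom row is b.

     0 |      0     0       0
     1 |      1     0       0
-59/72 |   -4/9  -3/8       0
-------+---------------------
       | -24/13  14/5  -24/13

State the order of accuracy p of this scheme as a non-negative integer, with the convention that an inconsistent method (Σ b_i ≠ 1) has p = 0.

b = (-24/13, 14/5, -24/13)
c = (0, 1, -59/72)
Ac = (0, 0, -3/8)
Σ b_i: (-24/13)·1 + 14/5·1 + (-24/13)·1 = -58/65 ≠ 1 ⇒ order 0.

0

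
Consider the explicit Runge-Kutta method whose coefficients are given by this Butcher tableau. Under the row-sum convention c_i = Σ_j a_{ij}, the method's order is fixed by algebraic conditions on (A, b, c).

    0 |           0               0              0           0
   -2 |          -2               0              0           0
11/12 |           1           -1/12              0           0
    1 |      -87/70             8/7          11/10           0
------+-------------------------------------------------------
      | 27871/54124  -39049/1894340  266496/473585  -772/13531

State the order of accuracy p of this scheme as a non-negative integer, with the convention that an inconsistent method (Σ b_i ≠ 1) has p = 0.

3

b = (27871/54124, -39049/1894340, 266496/473585, -772/13531)
c = (0, -2, 11/12, 1)
Ac = (0, 0, 1/6, -1073/840)
Σ b_i: 27871/54124·1 + (-39049/1894340)·1 + 266496/473585·1 + (-772/13531)·1 = 1 ✓
b·c: (-39049/1894340)·(-2) + 266496/473585·11/12 + (-772/13531)·1 = 1/2 ✓
b·c²: (-39049/1894340)·4 + 266496/473585·121/144 + (-772/13531)·1 = 1/3 ✓
b·Ac: 266496/473585·1/6 + (-772/13531)·(-1073/840) = 1/6 ✓
b·c³: (-39049/1894340)·(-8) + 266496/473585·1331/1728 + (-772/13531)·1 = 65918/121779 ≠ 1/4 ⇒ order 3.
b·(c∘Ac): 266496/473585·11/72 + (-772/13531)·(-1073/840) = 150459/947170 ≠ 1/8
b·Ac²: 266496/473585·(-1/3) + (-772/13531)·55397/10080 = -69745/139176 ≠ 1/12
b·A²c: (-772/13531)·11/60 = -2123/202965 ≠ 1/24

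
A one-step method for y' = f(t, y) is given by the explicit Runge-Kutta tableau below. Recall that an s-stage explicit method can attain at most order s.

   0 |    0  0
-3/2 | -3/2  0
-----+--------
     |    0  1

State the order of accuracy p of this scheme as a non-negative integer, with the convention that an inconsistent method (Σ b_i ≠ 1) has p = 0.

1

b = (0, 1)
c = (0, -3/2)
Σ b_i: 1·1 = 1 ✓
b·c: 1·(-3/2) = -3/2 ≠ 1/2 ⇒ order 1.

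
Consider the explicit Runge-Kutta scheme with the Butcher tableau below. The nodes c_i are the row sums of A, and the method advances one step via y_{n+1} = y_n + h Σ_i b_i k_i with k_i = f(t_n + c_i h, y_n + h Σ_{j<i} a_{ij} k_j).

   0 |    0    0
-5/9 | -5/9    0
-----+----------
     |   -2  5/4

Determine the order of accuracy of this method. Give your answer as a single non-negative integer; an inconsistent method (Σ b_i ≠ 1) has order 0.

0

b = (-2, 5/4)
c = (0, -5/9)
Σ b_i: (-2)·1 + 5/4·1 = -3/4 ≠ 1 ⇒ order 0.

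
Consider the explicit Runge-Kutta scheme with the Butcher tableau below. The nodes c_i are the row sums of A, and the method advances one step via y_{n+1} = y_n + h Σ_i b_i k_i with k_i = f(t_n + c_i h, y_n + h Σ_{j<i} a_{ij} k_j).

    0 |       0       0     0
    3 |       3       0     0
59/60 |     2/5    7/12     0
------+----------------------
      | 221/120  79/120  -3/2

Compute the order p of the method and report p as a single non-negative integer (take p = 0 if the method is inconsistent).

2

b = (221/120, 79/120, -3/2)
c = (0, 3, 59/60)
Ac = (0, 0, 7/4)
Σ b_i: 221/120·1 + 79/120·1 + (-3/2)·1 = 1 ✓
b·c: 79/120·3 + (-3/2)·59/60 = 1/2 ✓
b·c²: 79/120·9 + (-3/2)·3481/3600 = 10739/2400 ≠ 1/3 ⇒ order 2.
b·Ac: (-3/2)·7/4 = -21/8 ≠ 1/6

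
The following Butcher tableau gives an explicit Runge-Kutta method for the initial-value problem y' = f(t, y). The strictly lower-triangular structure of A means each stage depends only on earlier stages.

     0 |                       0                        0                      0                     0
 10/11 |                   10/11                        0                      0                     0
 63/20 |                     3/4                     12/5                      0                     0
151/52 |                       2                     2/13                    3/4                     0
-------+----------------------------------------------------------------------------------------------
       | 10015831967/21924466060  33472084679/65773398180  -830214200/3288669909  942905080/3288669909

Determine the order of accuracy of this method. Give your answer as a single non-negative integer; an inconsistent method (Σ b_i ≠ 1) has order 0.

b = (10015831967/21924466060, 33472084679/65773398180, -830214200/3288669909, 942905080/3288669909)
c = (0, 10/11, 63/20, 151/52)
Ac = (0, 0, 24/11, 28627/11440)
Σ b_i: 10015831967/21924466060·1 + 33472084679/65773398180·1 + (-830214200/3288669909)·1 + 942905080/3288669909·1 = 1 ✓
b·c: 33472084679/65773398180·10/11 + (-830214200/3288669909)·63/20 + 942905080/3288669909·151/52 = 1/2 ✓
b·c²: 33472084679/65773398180·100/121 + (-830214200/3288669909)·3969/400 + 942905080/3288669909·22801/2704 = 1/3 ✓
b·Ac: (-830214200/3288669909)·24/11 + 942905080/3288669909·28627/11440 = 1/6 ✓
b·c³: 33472084679/65773398180·1000/1331 + (-830214200/3288669909)·250047/8000 + 942905080/3288669909·3442951/140608 = -54596588587/111971380235 ≠ 1/4 ⇒ order 3.
b·(c∘Ac): (-830214200/3288669909)·378/55 + 942905080/3288669909·4322677/594880 = 100826407831/289402951992 ≠ 1/8
b·Ac²: (-830214200/3288669909)·240/121 + 942905080/3288669909·19049711/2516800 = 345095903797/206716394280 ≠ 1/12
b·A²c: 942905080/3288669909·18/11 = 5657430480/12058456333 ≠ 1/24

3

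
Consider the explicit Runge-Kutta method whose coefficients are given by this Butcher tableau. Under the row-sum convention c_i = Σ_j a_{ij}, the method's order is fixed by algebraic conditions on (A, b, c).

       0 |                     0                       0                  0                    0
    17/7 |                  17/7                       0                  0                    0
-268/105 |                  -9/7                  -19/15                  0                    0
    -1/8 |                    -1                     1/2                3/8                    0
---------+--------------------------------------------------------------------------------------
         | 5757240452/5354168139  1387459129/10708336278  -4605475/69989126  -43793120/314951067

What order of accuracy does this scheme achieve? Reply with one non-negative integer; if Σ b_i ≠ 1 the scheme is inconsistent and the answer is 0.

b = (5757240452/5354168139, 1387459129/10708336278, -4605475/69989126, -43793120/314951067)
c = (0, 17/7, -268/105, -1/8)
Ac = (0, 0, -323/105, 9/35)
Σ b_i: 5757240452/5354168139·1 + 1387459129/10708336278·1 + (-4605475/69989126)·1 + (-43793120/314951067)·1 = 1 ✓
b·c: 1387459129/10708336278·17/7 + (-4605475/69989126)·(-268/105) + (-43793120/314951067)·(-1/8) = 1/2 ✓
b·c²: 1387459129/10708336278·289/49 + (-4605475/69989126)·71824/11025 + (-43793120/314951067)·1/64 = 1/3 ✓
b·Ac: (-4605475/69989126)·(-323/105) + (-43793120/314951067)·9/35 = 1/6 ✓
b·c³: 1387459129/10708336278·4913/343 + (-4605475/69989126)·(-19248832/1157625) + (-43793120/314951067)·(-1/512) = 10927446909137/3703824547920 ≠ 1/4 ⇒ order 3.
b·(c∘Ac): (-4605475/69989126)·86564/11025 + (-43793120/314951067)·(-9/280) = -1129198942/2204657469 ≠ 1/8
b·Ac²: (-4605475/69989126)·(-5491/735) + (-43793120/314951067)·39631/7350 = -2439082831/9448532010 ≠ 1/12
b·A²c: (-43793120/314951067)·(-323/280) = 50518492/314951067 ≠ 1/24

3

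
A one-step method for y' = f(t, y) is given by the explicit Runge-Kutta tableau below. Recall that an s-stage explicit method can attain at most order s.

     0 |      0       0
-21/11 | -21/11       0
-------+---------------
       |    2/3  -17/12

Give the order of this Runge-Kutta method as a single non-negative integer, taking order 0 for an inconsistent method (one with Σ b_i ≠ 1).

0

b = (2/3, -17/12)
c = (0, -21/11)
Σ b_i: 2/3·1 + (-17/12)·1 = -3/4 ≠ 1 ⇒ order 0.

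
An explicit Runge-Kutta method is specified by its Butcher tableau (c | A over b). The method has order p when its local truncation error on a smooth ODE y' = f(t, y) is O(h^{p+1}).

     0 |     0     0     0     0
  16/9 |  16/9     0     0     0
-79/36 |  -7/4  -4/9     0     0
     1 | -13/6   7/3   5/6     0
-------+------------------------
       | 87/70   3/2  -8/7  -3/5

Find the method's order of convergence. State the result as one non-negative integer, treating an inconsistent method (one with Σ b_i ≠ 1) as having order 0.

b = (87/70, 3/2, -8/7, -3/5)
c = (0, 16/9, -79/36, 1)
Ac = (0, 0, -64/81, 167/72)
Σ b_i: 87/70·1 + 3/2·1 + (-8/7)·1 + (-3/5)·1 = 1 ✓
b·c: 3/2·16/9 + (-8/7)·(-79/36) + (-3/5)·1 = 1441/315 ≠ 1/2 ⇒ order 1.

1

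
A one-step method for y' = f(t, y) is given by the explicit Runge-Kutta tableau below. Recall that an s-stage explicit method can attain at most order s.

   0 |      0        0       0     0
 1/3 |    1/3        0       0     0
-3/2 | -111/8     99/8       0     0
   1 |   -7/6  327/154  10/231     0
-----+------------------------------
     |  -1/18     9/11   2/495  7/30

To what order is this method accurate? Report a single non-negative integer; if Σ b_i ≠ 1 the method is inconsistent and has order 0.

b = (-1/18, 9/11, 2/495, 7/30)
c = (0, 1/3, -3/2, 1)
Ac = (0, 0, 33/8, 9/14)
Σ b_i: (-1/18)·1 + 9/11·1 + 2/495·1 + 7/30·1 = 1 ✓
b·c: 9/11·1/3 + 2/495·(-3/2) + 7/30·1 = 1/2 ✓
b·c²: 9/11·1/9 + 2/495·9/4 + 7/30·1 = 1/3 ✓
b·Ac: 2/495·33/8 + 7/30·9/14 = 1/6 ✓
b·c³: 9/11·1/27 + 2/495·(-27/8) + 7/30·1 = 1/4 ✓
b·(c∘Ac): 2/495·(-99/16) + 7/30·9/14 = 1/8 ✓
b·Ac²: 2/495·11/8 + 7/30·1/3 = 1/12 ✓
b·A²c: 7/30·5/28 = 1/24 ✓; 4 stages ⇒ order 4.

4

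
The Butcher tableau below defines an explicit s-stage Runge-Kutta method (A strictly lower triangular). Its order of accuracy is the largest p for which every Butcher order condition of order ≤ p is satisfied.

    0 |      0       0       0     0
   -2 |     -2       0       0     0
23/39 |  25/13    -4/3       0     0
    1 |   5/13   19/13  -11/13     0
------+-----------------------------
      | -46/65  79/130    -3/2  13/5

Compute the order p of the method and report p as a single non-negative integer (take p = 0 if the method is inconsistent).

b = (-46/65, 79/130, -3/2, 13/5)
c = (0, -2, 23/39, 1)
Ac = (0, 0, 8/3, -1735/507)
Σ b_i: (-46/65)·1 + 79/130·1 + (-3/2)·1 + 13/5·1 = 1 ✓
b·c: 79/130·(-2) + (-3/2)·23/39 + 13/5·1 = 1/2 ✓
b·c²: 79/130·4 + (-3/2)·529/1521 + 13/5·1 = 22861/5070 ≠ 1/3 ⇒ order 2.
b·Ac: (-3/2)·8/3 + 13/5·(-1735/507) = -503/39 ≠ 1/6

2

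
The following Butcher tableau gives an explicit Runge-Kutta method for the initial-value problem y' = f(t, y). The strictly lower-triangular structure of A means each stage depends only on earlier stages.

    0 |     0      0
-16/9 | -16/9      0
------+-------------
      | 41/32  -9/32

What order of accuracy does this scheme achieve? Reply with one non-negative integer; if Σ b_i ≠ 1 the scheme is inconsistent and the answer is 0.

b = (41/32, -9/32)
c = (0, -16/9)
Σ b_i: 41/32·1 + (-9/32)·1 = 1 ✓
b·c: (-9/32)·(-16/9) = 1/2 ✓; 2 stages ⇒ order 2.

2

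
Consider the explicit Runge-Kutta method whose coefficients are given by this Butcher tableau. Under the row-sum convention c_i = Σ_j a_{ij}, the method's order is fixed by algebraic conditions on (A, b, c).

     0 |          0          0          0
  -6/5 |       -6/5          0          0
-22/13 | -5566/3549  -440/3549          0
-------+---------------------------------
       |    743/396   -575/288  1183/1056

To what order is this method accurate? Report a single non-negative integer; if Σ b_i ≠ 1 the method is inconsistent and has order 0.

b = (743/396, -575/288, 1183/1056)
c = (0, -6/5, -22/13)
Ac = (0, 0, 176/1183)
Σ b_i: 743/396·1 + (-575/288)·1 + 1183/1056·1 = 1 ✓
b·c: (-575/288)·(-6/5) + 1183/1056·(-22/13) = 1/2 ✓
b·c²: (-575/288)·36/25 + 1183/1056·484/169 = 1/3 ✓
b·Ac: 1183/1056·176/1183 = 1/6 ✓; 3 stages ⇒ order 3.

3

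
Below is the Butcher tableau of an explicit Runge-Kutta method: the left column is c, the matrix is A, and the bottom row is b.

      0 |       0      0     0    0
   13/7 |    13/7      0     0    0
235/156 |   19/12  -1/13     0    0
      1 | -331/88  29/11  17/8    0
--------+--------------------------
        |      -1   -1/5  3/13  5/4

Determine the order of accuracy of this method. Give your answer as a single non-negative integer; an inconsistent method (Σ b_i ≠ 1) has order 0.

b = (-1, -1/5, 3/13, 5/4)
c = (0, 13/7, 235/156, 1)
Ac = (0, 0, -1/7, 778111/96096)
Σ b_i: (-1)·1 + (-1/5)·1 + 3/13·1 + 5/4·1 = 73/260 ≠ 1 ⇒ order 0.

0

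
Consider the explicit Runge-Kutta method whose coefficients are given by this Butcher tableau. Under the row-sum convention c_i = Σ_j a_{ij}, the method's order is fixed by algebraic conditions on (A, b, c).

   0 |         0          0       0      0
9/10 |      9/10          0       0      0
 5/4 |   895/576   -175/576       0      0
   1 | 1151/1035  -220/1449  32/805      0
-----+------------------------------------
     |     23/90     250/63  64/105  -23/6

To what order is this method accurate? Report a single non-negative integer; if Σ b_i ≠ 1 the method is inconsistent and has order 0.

4

b = (23/90, 250/63, 64/105, -23/6)
c = (0, 9/10, 5/4, 1)
Ac = (0, 0, -35/128, -2/23)
Σ b_i: 23/90·1 + 250/63·1 + 64/105·1 + (-23/6)·1 = 1 ✓
b·c: 250/63·9/10 + 64/105·5/4 + (-23/6)·1 = 1/2 ✓
b·c²: 250/63·81/100 + 64/105·25/16 + (-23/6)·1 = 1/3 ✓
b·Ac: 64/105·(-35/128) + (-23/6)·(-2/23) = 1/6 ✓
b·c³: 250/63·729/1000 + 64/105·125/64 + (-23/6)·1 = 1/4 ✓
b·(c∘Ac): 64/105·(-175/512) + (-23/6)·(-2/23) = 1/8 ✓
b·Ac²: 64/105·(-63/256) + (-23/6)·(-7/115) = 1/12 ✓
b·A²c: (-23/6)·(-1/92) = 1/24 ✓; 4 stages ⇒ order 4.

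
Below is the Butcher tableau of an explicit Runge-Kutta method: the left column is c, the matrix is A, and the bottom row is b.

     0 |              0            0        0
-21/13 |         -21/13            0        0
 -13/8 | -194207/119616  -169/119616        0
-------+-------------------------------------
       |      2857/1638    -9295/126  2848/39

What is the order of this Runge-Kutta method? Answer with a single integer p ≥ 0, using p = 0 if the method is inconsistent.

b = (2857/1638, -9295/126, 2848/39)
c = (0, -21/13, -13/8)
Ac = (0, 0, 13/5696)
Σ b_i: 2857/1638·1 + (-9295/126)·1 + 2848/39·1 = 1 ✓
b·c: (-9295/126)·(-21/13) + 2848/39·(-13/8) = 1/2 ✓
b·c²: (-9295/126)·441/169 + 2848/39·169/64 = 1/3 ✓
b·Ac: 2848/39·13/5696 = 1/6 ✓; 3 stages ⇒ order 3.

3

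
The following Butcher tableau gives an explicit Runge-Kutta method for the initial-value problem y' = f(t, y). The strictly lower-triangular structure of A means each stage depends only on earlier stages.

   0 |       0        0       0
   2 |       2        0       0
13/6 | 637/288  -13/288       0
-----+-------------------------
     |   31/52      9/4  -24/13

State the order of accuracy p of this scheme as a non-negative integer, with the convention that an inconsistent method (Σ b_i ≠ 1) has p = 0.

b = (31/52, 9/4, -24/13)
c = (0, 2, 13/6)
Ac = (0, 0, -13/144)
Σ b_i: 31/52·1 + 9/4·1 + (-24/13)·1 = 1 ✓
b·c: 9/4·2 + (-24/13)·13/6 = 1/2 ✓
b·c²: 9/4·4 + (-24/13)·169/36 = 1/3 ✓
b·Ac: (-24/13)·(-13/144) = 1/6 ✓; 3 stages ⇒ order 3.

3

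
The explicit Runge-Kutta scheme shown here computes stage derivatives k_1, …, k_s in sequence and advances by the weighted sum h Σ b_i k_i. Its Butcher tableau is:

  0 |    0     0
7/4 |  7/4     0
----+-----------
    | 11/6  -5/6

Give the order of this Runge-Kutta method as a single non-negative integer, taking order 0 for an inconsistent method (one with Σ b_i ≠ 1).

b = (11/6, -5/6)
c = (0, 7/4)
Σ b_i: 11/6·1 + (-5/6)·1 = 1 ✓
b·c: (-5/6)·7/4 = -35/24 ≠ 1/2 ⇒ order 1.

1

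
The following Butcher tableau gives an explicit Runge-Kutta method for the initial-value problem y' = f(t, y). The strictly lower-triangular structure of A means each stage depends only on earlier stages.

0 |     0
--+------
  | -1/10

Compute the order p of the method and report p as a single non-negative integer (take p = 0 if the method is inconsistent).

0

b = (-1/10)
c = (0)
Σ b_i: (-1/10)·1 = -1/10 ≠ 1 ⇒ order 0.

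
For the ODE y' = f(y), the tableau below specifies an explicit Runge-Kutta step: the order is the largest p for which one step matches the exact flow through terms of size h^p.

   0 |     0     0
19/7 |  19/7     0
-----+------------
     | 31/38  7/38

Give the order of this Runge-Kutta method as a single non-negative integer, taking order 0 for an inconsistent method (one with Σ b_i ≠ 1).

2

b = (31/38, 7/38)
c = (0, 19/7)
Σ b_i: 31/38·1 + 7/38·1 = 1 ✓
b·c: 7/38·19/7 = 1/2 ✓; 2 stages ⇒ order 2.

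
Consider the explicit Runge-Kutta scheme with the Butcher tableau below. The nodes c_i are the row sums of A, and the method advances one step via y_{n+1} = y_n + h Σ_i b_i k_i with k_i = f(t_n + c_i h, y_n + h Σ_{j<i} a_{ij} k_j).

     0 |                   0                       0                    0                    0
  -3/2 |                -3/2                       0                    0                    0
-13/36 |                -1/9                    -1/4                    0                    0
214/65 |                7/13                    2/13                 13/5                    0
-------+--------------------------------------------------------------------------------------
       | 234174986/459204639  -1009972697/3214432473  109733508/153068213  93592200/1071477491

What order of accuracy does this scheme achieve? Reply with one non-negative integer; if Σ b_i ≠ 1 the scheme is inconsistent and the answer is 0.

3

b = (234174986/459204639, -1009972697/3214432473, 109733508/153068213, 93592200/1071477491)
c = (0, -3/2, -13/36, 214/65)
Ac = (0, 0, 3/8, -2737/2340)
Σ b_i: 234174986/459204639·1 + (-1009972697/3214432473)·1 + 109733508/153068213·1 + 93592200/1071477491·1 = 1 ✓
b·c: (-1009972697/3214432473)·(-3/2) + 109733508/153068213·(-13/36) + 93592200/1071477491·214/65 = 1/2 ✓
b·c²: (-1009972697/3214432473)·9/4 + 109733508/153068213·169/1296 + 93592200/1071477491·45796/4225 = 1/3 ✓
b·Ac: 109733508/153068213·3/8 + 93592200/1071477491·(-2737/2340) = 1/6 ✓
b·c³: (-1009972697/3214432473)·(-27/8) + 109733508/153068213·(-2197/46656) + 93592200/1071477491·9800344/274625 = 1370058862871/330627340080 ≠ 1/4 ⇒ order 3.
b·(c∘Ac): 109733508/153068213·(-13/96) + 93592200/1071477491·(-292859/76050) = -1592331533/3673637112 ≠ 1/8
b·Ac²: 109733508/153068213·(-9/16) + 93592200/1071477491·57721/84240 = -39738231487/115719569028 ≠ 1/12
b·A²c: 93592200/1071477491·39/40 = 91252395/1071477491 ≠ 1/24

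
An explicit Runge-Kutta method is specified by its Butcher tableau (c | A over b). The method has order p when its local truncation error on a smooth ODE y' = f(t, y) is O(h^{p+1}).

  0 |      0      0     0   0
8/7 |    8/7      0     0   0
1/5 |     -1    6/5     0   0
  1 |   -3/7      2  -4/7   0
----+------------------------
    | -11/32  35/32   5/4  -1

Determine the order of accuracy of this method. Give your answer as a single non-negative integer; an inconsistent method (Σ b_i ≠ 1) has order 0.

2

b = (-11/32, 35/32, 5/4, -1)
c = (0, 8/7, 1/5, 1)
Ac = (0, 0, 48/35, 76/35)
Σ b_i: (-11/32)·1 + 35/32·1 + 5/4·1 + (-1)·1 = 1 ✓
b·c: 35/32·8/7 + 5/4·1/5 + (-1)·1 = 1/2 ✓
b·c²: 35/32·64/49 + 5/4·1/25 + (-1)·1 = 67/140 ≠ 1/3 ⇒ order 2.
b·Ac: 5/4·48/35 + (-1)·76/35 = -16/35 ≠ 1/6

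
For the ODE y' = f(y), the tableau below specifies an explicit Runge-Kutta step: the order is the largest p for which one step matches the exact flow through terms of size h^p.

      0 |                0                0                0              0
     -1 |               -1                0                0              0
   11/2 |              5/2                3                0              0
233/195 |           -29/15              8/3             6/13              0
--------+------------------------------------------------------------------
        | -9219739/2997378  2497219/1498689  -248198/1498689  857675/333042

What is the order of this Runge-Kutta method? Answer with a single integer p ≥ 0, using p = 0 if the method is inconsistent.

b = (-9219739/2997378, 2497219/1498689, -248198/1498689, 857675/333042)
c = (0, -1, 11/2, 233/195)
Ac = (0, 0, -3, -5/39)
Σ b_i: (-9219739/2997378)·1 + 2497219/1498689·1 + (-248198/1498689)·1 + 857675/333042·1 = 1 ✓
b·c: 2497219/1498689·(-1) + (-248198/1498689)·11/2 + 857675/333042·233/195 = 1/2 ✓
b·c²: 2497219/1498689·1 + (-248198/1498689)·121/4 + 857675/333042·54289/38025 = 1/3 ✓
b·Ac: (-248198/1498689)·(-3) + 857675/333042·(-5/39) = 1/6 ✓
b·c³: 2497219/1498689·(-1) + (-248198/1498689)·1331/8 + 857675/333042·12649337/7414875 = -29021474953/1168977420 ≠ 1/4 ⇒ order 3.
b·(c∘Ac): (-248198/1498689)·(-33/2) + 857675/333042·(-233/1521) = 7008059/2997378 ≠ 1/8
b·Ac²: (-248198/1498689)·3 + 857675/333042·1297/78 = 28192261/666084 ≠ 1/12
b·A²c: 857675/333042·(-18/13) = -197925/55507 ≠ 1/24

3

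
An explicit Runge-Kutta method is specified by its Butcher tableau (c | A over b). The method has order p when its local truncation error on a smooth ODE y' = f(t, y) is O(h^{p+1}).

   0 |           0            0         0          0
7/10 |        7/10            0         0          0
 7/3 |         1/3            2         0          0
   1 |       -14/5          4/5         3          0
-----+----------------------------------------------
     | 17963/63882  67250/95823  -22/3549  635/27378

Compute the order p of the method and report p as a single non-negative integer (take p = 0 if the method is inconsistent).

b = (17963/63882, 67250/95823, -22/3549, 635/27378)
c = (0, 7/10, 7/3, 1)
Ac = (0, 0, 7/5, 189/25)
Σ b_i: 17963/63882·1 + 67250/95823·1 + (-22/3549)·1 + 635/27378·1 = 1 ✓
b·c: 67250/95823·7/10 + (-22/3549)·7/3 + 635/27378·1 = 1/2 ✓
b·c²: 67250/95823·49/100 + (-22/3549)·49/9 + 635/27378·1 = 1/3 ✓
b·Ac: (-22/3549)·7/5 + 635/27378·189/25 = 1/6 ✓
b·c³: 67250/95823·343/1000 + (-22/3549)·343/27 + 635/27378·1 = 10139/54756 ≠ 1/4 ⇒ order 3.
b·(c∘Ac): (-22/3549)·49/15 + 635/27378·189/25 = 2359/15210 ≠ 1/8
b·Ac²: (-22/3549)·49/50 + 635/27378·6272/375 = 78407/205335 ≠ 1/12
b·A²c: 635/27378·21/5 = 889/9126 ≠ 1/24

3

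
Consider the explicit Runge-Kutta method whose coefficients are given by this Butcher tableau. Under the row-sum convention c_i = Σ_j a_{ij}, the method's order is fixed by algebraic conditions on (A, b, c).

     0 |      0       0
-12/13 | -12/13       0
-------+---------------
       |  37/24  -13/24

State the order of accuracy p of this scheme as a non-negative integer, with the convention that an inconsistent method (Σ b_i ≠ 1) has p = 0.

2

b = (37/24, -13/24)
c = (0, -12/13)
Σ b_i: 37/24·1 + (-13/24)·1 = 1 ✓
b·c: (-13/24)·(-12/13) = 1/2 ✓; 2 stages ⇒ order 2.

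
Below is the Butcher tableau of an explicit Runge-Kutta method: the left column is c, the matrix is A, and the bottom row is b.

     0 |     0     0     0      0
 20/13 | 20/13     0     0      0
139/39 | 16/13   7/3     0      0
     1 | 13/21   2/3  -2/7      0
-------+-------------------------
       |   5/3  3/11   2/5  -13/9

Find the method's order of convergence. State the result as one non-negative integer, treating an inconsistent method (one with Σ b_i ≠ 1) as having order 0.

b = (5/3, 3/11, 2/5, -13/9)
c = (0, 20/13, 139/39, 1)
Ac = (0, 0, 140/39, 2/273)
Σ b_i: 5/3·1 + 3/11·1 + 2/5·1 + (-13/9)·1 = 443/495 ≠ 1 ⇒ order 0.

0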